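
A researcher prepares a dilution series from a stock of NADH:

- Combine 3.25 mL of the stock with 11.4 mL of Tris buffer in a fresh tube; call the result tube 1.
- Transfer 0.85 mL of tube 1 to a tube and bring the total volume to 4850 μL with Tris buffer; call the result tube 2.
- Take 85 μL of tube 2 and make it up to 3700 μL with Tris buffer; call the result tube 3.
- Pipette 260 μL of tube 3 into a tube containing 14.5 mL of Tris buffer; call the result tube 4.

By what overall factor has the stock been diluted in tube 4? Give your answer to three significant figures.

Step 1: 3.25 mL + 11.4 mL = 14.65 mL total → factor 14.65/3.25 = 4.5077
Step 2: 0.85 mL brought to 4850 μL → factor 4.85/0.85 = 5.7059
Step 3: 85 μL brought to 3700 μL → factor 3700/85 = 43.529
Step 4: 260 μL + 14.5 mL = 14760 μL total → factor 14760/260 = 56.769
Overall dilution factor = 4.5077 × 5.7059 × 43.529 × 56.769 = 63558

6.36 × 10^4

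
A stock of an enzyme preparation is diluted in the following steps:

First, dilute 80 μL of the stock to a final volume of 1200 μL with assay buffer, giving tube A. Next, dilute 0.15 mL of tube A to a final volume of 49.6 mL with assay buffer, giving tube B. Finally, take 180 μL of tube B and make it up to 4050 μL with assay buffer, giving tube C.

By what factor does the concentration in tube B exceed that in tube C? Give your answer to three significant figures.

Step 1: 80 μL brought to 1200 μL → factor 1200/80 = 15
Step 2: 0.15 mL brought to 49.6 mL → factor 49.6/0.15 = 330.67
Step 3: 180 μL brought to 4050 μL → factor 4050/180 = 22.5
Dilution factor to tube B = 4960; to tube C = 1.116 × 10^5
[tube B]/[tube C] = (factor to tube C)/(factor to tube B) = 1.116 × 10^5/4960 = 22.5

22.5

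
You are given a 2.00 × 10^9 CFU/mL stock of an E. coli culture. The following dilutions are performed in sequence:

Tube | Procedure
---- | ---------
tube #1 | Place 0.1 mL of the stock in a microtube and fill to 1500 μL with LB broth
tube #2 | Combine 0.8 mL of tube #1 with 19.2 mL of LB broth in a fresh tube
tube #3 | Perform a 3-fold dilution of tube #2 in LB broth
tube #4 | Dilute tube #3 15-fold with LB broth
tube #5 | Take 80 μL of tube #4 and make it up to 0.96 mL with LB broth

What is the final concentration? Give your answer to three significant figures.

Step 1: 0.1 mL brought to 1500 μL → factor 1.5/0.1 = 15
Step 2: 0.8 mL + 19.2 mL = 20 mL total → factor 20/0.8 = 25
Step 3: 3-fold → factor 3
Step 4: 15-fold → factor 15
Step 5: 80 μL brought to 0.96 mL → factor 960/80 = 12
Overall dilution factor = 15 × 25 × 3 × 15 × 12 = 2.025 × 10^5
Final = 2.00 × 10^9 CFU/mL / 2.025 × 10^5 = 9.88 × 10^3 CFU/mL

9.88 × 10^3 CFU/mL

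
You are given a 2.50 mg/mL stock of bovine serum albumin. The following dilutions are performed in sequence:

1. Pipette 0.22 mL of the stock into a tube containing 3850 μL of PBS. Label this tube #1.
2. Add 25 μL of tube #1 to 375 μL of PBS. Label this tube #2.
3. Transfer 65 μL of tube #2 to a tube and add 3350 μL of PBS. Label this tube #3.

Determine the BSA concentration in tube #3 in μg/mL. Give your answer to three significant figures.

0.161 μg/mL

Step 1: 0.22 mL + 3850 μL = 4.07 mL total → factor 4.07/0.22 = 18.5
Step 2: 25 μL + 375 μL = 400 μL total → factor 400/25 = 16
Step 3: 65 μL + 3350 μL = 3415 μL total → factor 3415/65 = 52.538
Overall dilution factor = 18.5 × 16 × 52.538 = 15551
Final = 2.50 mg/mL / 15551 = 0.0001608 mg/mL = 0.161 μg/mL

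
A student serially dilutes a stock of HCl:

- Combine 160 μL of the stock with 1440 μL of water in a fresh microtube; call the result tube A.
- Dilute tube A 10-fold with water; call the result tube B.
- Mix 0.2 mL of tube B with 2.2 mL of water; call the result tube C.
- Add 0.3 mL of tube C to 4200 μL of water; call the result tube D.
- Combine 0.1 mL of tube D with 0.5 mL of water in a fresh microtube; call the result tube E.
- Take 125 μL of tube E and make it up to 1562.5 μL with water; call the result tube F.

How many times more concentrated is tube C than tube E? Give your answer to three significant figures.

Step 1: 160 μL + 1440 μL = 1600 μL total → factor 1600/160 = 10
Step 2: 10-fold → factor 10
Step 3: 0.2 mL + 2.2 mL = 2.4 mL total → factor 2.4/0.2 = 12
Step 4: 0.3 mL + 4200 μL = 4.5 mL total → factor 4.5/0.3 = 15
Step 5: 0.1 mL + 0.5 mL = 0.6 mL total → factor 0.6/0.1 = 6
Dilution factor to tube C = 1200; to tube E = 1.08 × 10^5
[tube C]/[tube E] = (factor to tube E)/(factor to tube C) = 1.08 × 10^5/1200 = 90.0

90.0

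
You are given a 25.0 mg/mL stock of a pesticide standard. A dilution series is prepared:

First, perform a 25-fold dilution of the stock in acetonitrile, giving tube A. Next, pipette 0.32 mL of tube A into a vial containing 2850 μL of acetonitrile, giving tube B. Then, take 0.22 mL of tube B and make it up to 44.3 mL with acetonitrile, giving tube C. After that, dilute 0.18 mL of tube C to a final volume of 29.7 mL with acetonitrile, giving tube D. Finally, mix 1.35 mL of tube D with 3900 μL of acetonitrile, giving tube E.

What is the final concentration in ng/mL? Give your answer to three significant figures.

Step 1: 25-fold → factor 25
Step 2: 0.32 mL + 2850 μL = 3.17 mL total → factor 3.17/0.32 = 9.9062
Step 3: 0.22 mL brought to 44.3 mL → factor 44.3/0.22 = 201.36
Step 4: 0.18 mL brought to 29.7 mL → factor 29.7/0.18 = 165
Step 5: 1.35 mL + 3900 μL = 5.25 mL total → factor 5.25/1.35 = 3.8889
Overall dilution factor = 25 × 9.9062 × 201.36 × 165 × 3.8889 = 3.1999 × 10^7
Final = 25.0 mg/mL / 3.1999 × 10^7 = 7.813 × 10^-7 mg/mL = 0.781 ng/mL

0.781 ng/mL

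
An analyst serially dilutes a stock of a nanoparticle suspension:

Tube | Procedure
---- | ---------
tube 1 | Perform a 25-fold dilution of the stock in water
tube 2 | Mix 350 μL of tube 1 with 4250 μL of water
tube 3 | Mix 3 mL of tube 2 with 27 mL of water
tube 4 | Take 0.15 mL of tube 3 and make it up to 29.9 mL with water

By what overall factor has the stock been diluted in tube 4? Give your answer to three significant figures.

6.55 × 10^5

Step 1: 25-fold → factor 25
Step 2: 350 μL + 4250 μL = 4600 μL total → factor 4600/350 = 13.143
Step 3: 3 mL + 27 mL = 30 mL total → factor 30/3 = 10
Step 4: 0.15 mL brought to 29.9 mL → factor 29.9/0.15 = 199.33
Overall dilution factor = 25 × 13.143 × 10 × 199.33 = 6.5495 × 10^5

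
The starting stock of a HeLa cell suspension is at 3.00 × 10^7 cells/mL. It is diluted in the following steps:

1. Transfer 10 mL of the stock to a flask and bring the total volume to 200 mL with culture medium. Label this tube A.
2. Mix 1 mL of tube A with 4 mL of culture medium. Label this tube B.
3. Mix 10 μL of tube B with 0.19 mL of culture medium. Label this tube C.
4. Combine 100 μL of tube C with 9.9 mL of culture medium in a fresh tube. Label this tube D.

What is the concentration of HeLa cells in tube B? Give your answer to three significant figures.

3.00 × 10^5 cells/mL

Step 1: 10 mL brought to 200 mL → factor 200/10 = 20
Step 2: 1 mL + 4 mL = 5 mL total → factor 5/1 = 5
Dilution factor through tube B = 20 × 5 = 100
[tube B] = 3.00 × 10^7 cells/mL / 100 = 3.00 × 10^5 cells/mL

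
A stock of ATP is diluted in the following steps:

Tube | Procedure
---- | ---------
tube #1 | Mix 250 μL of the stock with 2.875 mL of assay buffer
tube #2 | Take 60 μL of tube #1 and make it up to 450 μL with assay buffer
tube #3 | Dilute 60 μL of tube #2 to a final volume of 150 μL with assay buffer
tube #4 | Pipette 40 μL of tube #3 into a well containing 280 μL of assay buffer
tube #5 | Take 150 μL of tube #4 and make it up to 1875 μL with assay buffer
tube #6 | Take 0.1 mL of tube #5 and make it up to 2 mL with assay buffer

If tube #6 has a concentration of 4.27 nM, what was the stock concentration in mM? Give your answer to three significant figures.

2.00 mM

Step 1: 250 μL + 2.875 mL = 3125 μL total → factor 3125/250 = 12.5
Step 2: 60 μL brought to 450 μL → factor 450/60 = 7.5
Step 3: 60 μL brought to 150 μL → factor 150/60 = 2.5
Step 4: 40 μL + 280 μL = 320 μL total → factor 320/40 = 8
Step 5: 150 μL brought to 1875 μL → factor 1875/150 = 12.5
Step 6: 0.1 mL brought to 2 mL → factor 2/0.1 = 20
Overall dilution factor = 12.5 × 7.5 × 2.5 × 8 × 12.5 × 20 = 4.6875 × 10^5
Stock = 4.27 nM × 4.6875 × 10^5 = 2.002 × 10^6 nM = 2.00 mM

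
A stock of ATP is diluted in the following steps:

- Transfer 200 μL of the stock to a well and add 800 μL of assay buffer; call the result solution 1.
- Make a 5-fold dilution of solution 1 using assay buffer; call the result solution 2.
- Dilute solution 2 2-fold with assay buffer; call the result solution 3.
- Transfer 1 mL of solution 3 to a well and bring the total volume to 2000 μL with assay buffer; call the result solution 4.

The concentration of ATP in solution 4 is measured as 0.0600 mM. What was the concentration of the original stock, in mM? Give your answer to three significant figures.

Step 1: 200 μL + 800 μL = 1000 μL total → factor 1000/200 = 5
Step 2: 5-fold → factor 5
Step 3: 2-fold → factor 2
Step 4: 1 mL brought to 2000 μL → factor 2/1 = 2
Overall dilution factor = 5 × 5 × 2 × 2 = 100
Stock = 0.0600 mM × 100 = 6.00 mM

6.00 mM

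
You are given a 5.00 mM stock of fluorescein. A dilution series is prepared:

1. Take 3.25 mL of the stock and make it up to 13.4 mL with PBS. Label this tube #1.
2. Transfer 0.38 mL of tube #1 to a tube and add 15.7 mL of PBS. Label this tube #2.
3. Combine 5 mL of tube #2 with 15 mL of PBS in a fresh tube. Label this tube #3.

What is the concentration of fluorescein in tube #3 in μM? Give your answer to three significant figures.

Step 1: 3.25 mL brought to 13.4 mL → factor 13.4/3.25 = 4.1231
Step 2: 0.38 mL + 15.7 mL = 16.08 mL total → factor 16.08/0.38 = 42.316
Step 3: 5 mL + 15 mL = 20 mL total → factor 20/5 = 4
Overall dilution factor = 4.1231 × 42.316 × 4 = 697.89
Final = 5.00 mM / 697.89 = 0.007165 mM = 7.16 μM

7.16 μM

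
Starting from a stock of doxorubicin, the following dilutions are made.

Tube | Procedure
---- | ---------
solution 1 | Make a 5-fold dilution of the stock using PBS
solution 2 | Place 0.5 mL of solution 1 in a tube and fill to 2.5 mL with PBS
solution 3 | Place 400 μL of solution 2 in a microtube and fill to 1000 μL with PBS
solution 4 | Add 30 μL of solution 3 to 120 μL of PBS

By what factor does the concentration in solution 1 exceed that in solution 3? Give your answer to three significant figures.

12.5

Step 1: 5-fold → factor 5
Step 2: 0.5 mL brought to 2.5 mL → factor 2.5/0.5 = 5
Step 3: 400 μL brought to 1000 μL → factor 1000/400 = 2.5
Dilution factor to solution 1 = 5; to solution 3 = 62.5
[solution 1]/[solution 3] = (factor to solution 3)/(factor to solution 1) = 62.5/5 = 12.5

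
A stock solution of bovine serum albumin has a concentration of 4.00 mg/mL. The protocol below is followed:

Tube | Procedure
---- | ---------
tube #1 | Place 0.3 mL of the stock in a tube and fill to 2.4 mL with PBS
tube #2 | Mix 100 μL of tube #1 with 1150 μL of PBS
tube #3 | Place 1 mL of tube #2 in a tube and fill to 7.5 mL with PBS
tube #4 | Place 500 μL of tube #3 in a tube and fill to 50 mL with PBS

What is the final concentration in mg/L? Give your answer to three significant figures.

Step 1: 0.3 mL brought to 2.4 mL → factor 2.4/0.3 = 8
Step 2: 100 μL + 1150 μL = 1250 μL total → factor 1250/100 = 12.5
Step 3: 1 mL brought to 7.5 mL → factor 7.5/1 = 7.5
Step 4: 500 μL brought to 50 mL → factor 50000/500 = 100
Overall dilution factor = 8 × 12.5 × 7.5 × 100 = 75000
Final = 4.00 mg/mL / 75000 = 5.333 × 10^-5 mg/mL = 0.0533 mg/L

0.0533 mg/L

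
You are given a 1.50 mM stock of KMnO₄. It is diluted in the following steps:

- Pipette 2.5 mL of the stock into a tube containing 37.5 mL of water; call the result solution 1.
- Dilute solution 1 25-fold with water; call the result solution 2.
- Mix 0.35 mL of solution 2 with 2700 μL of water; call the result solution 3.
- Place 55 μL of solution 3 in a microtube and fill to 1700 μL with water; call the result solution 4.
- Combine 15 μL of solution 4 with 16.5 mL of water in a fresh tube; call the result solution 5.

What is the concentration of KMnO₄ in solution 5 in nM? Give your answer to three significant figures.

0.0126 nM

Step 1: 2.5 mL + 37.5 mL = 40 mL total → factor 40/2.5 = 16
Step 2: 25-fold → factor 25
Step 3: 0.35 mL + 2700 μL = 3.05 mL total → factor 3.05/0.35 = 8.7143
Step 4: 55 μL brought to 1700 μL → factor 1700/55 = 30.909
Step 5: 15 μL + 16.5 mL = 16515 μL total → factor 16515/15 = 1101
Overall dilution factor = 16 × 25 × 8.7143 × 30.909 × 1101 = 1.1862 × 10^8
Final = 1.50 mM / 1.1862 × 10^8 = 1.265 × 10^-8 mM = 0.0126 nM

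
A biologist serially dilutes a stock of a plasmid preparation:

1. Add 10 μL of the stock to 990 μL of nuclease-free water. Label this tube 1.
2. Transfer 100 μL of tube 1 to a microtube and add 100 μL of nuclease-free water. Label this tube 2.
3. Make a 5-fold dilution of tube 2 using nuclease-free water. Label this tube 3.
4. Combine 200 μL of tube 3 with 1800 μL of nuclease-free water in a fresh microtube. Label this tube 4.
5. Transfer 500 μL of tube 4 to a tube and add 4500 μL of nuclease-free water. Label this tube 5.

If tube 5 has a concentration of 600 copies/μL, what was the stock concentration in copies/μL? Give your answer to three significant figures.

Step 1: 10 μL + 990 μL = 1000 μL total → factor 1000/10 = 100
Step 2: 100 μL + 100 μL = 200 μL total → factor 200/100 = 2
Step 3: 5-fold → factor 5
Step 4: 200 μL + 1800 μL = 2000 μL total → factor 2000/200 = 10
Step 5: 500 μL + 4500 μL = 5000 μL total → factor 5000/500 = 10
Overall dilution factor = 100 × 2 × 5 × 10 × 10 = 1 × 10^5
Stock = 600 copies/μL × 1 × 10^5 = 6.00 × 10^7 copies/μL

6.00 × 10^7 copies/μL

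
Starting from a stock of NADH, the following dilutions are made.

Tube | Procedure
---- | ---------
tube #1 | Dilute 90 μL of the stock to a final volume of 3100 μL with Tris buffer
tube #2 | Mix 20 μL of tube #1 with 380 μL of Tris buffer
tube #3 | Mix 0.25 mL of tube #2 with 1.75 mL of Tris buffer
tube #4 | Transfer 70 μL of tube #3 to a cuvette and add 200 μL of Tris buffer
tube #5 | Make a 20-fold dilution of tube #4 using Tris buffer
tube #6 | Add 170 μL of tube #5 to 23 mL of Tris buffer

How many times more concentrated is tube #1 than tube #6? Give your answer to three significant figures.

1.68 × 10^6

Step 1: 90 μL brought to 3100 μL → factor 3100/90 = 34.444
Step 2: 20 μL + 380 μL = 400 μL total → factor 400/20 = 20
Step 3: 0.25 mL + 1.75 mL = 2 mL total → factor 2/0.25 = 8
Step 4: 70 μL + 200 μL = 270 μL total → factor 270/70 = 3.8571
Step 5: 20-fold → factor 20
Step 6: 170 μL + 23 mL = 23170 μL total → factor 23170/170 = 136.29
Dilution factor to tube #1 = 34.444; to tube #6 = 5.7944 × 10^7
[tube #1]/[tube #6] = (factor to tube #6)/(factor to tube #1) = 5.7944 × 10^7/34.444 = 1.68 × 10^6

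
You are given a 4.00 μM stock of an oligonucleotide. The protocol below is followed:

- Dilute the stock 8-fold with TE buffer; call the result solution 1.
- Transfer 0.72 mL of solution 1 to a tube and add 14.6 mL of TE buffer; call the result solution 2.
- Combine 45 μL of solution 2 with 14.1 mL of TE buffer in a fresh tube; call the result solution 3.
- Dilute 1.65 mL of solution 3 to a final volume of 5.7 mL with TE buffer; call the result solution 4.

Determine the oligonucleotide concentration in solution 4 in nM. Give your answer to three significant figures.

0.0216 nM

Step 1: 8-fold → factor 8
Step 2: 0.72 mL + 14.6 mL = 15.32 mL total → factor 15.32/0.72 = 21.278
Step 3: 45 μL + 14.1 mL = 14145 μL total → factor 14145/45 = 314.33
Step 4: 1.65 mL brought to 5.7 mL → factor 5.7/1.65 = 3.4545
Overall dilution factor = 8 × 21.278 × 314.33 × 3.4545 = 1.8484 × 10^5
Final = 4.00 μM / 1.8484 × 10^5 = 2.164 × 10^-5 μM = 0.0216 nM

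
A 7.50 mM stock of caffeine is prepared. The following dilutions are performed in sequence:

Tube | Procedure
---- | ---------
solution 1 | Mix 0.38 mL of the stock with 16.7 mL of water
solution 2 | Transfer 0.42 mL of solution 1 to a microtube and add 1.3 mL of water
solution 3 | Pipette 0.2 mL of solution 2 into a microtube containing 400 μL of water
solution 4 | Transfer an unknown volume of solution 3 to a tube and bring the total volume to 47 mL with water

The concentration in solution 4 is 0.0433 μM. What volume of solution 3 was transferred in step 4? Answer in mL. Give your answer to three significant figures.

0.150 mL

Step 1: 0.38 mL + 16.7 mL = 17.08 mL total → factor 17.08/0.38 = 44.947
Step 2: 0.42 mL + 1.3 mL = 1.72 mL total → factor 1.72/0.42 = 4.0952
Step 3: 0.2 mL + 400 μL = 0.6 mL total → factor 0.6/0.2 = 3
Step 4: v brought to 47 mL → factor = 47 mL/v
Product of known-step factors = 552.21
Overall factor = 7.50 mM / (0.0433 μM) = 1.7321 × 10^5
Step-4 factor = 1.7321 × 10^5 / 552.21 = 313.67
v = 47 mL / 313.67 = 0.150 mL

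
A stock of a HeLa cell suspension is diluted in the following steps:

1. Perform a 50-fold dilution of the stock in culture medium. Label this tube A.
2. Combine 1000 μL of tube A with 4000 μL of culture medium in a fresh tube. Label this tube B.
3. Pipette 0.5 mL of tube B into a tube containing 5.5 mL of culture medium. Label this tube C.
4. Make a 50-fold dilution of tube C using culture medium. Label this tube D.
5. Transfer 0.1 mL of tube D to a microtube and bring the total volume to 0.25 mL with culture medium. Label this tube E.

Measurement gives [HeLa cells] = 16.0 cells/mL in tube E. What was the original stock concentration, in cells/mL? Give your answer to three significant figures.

Step 1: 50-fold → factor 50
Step 2: 1000 μL + 4000 μL = 5000 μL total → factor 5000/1000 = 5
Step 3: 0.5 mL + 5.5 mL = 6 mL total → factor 6/0.5 = 12
Step 4: 50-fold → factor 50
Step 5: 0.1 mL brought to 0.25 mL → factor 0.25/0.1 = 2.5
Overall dilution factor = 50 × 5 × 12 × 50 × 2.5 = 3.75 × 10^5
Stock = 16.0 cells/mL × 3.75 × 10^5 = 6.00 × 10^6 cells/mL

6.00 × 10^6 cells/mL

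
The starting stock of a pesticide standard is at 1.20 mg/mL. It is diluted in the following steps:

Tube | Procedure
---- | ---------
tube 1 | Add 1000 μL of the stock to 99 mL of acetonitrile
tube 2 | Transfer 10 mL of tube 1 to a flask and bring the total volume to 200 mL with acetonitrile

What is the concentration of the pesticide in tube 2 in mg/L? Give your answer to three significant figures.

Step 1: 1000 μL + 99 mL = 1 × 10^5 μL total → factor 1 × 10^5/1000 = 100
Step 2: 10 mL brought to 200 mL → factor 200/10 = 20
Overall dilution factor = 100 × 20 = 2000
Final = 1.20 mg/mL / 2000 = 0.0006000 mg/mL = 0.600 mg/L

0.600 mg/L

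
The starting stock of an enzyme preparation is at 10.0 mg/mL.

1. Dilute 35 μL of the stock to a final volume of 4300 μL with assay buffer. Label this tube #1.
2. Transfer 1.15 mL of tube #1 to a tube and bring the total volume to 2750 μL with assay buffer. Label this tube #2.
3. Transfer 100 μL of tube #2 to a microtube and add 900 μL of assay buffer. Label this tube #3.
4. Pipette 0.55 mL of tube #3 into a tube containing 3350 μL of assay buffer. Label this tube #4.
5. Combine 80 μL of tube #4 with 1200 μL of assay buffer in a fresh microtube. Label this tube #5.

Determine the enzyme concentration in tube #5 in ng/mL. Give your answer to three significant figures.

30.0 ng/mL

Step 1: 35 μL brought to 4300 μL → factor 4300/35 = 122.86
Step 2: 1.15 mL brought to 2750 μL → factor 2.75/1.15 = 2.3913
Step 3: 100 μL + 900 μL = 1000 μL total → factor 1000/100 = 10
Step 4: 0.55 mL + 3350 μL = 3.9 mL total → factor 3.9/0.55 = 7.0909
Step 5: 80 μL + 1200 μL = 1280 μL total → factor 1280/80 = 16
Overall dilution factor = 122.86 × 2.3913 × 10 × 7.0909 × 16 = 3.3332 × 10^5
Final = 10.0 mg/mL / 3.3332 × 10^5 = 3.000 × 10^-5 mg/mL = 30.0 ng/mL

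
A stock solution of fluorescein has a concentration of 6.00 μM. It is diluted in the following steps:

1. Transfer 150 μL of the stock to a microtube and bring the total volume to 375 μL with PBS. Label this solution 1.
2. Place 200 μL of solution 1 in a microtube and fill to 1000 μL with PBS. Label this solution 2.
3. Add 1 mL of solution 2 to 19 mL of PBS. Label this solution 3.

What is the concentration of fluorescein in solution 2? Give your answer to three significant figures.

Step 1: 150 μL brought to 375 μL → factor 375/150 = 2.5
Step 2: 200 μL brought to 1000 μL → factor 1000/200 = 5
Dilution factor through solution 2 = 2.5 × 5 = 12.5
[solution 2] = 6.00 μM / 12.5 = 0.480 μM

0.480 μM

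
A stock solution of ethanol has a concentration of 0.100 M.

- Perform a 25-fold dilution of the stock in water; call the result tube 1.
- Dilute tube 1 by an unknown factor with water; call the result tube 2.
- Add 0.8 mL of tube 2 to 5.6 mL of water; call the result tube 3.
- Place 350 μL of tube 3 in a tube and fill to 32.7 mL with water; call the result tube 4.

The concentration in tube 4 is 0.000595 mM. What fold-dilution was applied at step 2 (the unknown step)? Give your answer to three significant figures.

8.99-fold

Step 1: 25-fold → factor 25
Step 2: unknown factor x
Step 3: 0.8 mL + 5.6 mL = 6.4 mL total → factor 6.4/0.8 = 8
Step 4: 350 μL brought to 32.7 mL → factor 32700/350 = 93.429
Product of known-step factors = 18686
Overall factor = 0.100 M / (0.000595 mM) = 1.6807 × 10^5
x = 1.6807 × 10^5 / 18686 = 8.99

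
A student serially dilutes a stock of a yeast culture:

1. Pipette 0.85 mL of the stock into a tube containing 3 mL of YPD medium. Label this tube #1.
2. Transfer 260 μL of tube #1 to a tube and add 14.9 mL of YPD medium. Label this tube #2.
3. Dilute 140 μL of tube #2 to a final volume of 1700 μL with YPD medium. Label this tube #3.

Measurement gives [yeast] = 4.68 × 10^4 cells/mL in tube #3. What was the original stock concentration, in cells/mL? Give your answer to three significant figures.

1.50 × 10^8 cells/mL

Step 1: 0.85 mL + 3 mL = 3.85 mL total → factor 3.85/0.85 = 4.5294
Step 2: 260 μL + 14.9 mL = 15160 μL total → factor 15160/260 = 58.308
Step 3: 140 μL brought to 1700 μL → factor 1700/140 = 12.143
Overall dilution factor = 4.5294 × 58.308 × 12.143 = 3206.9
Stock = 4.68 × 10^4 cells/mL × 3206.9 = 1.50 × 10^8 cells/mL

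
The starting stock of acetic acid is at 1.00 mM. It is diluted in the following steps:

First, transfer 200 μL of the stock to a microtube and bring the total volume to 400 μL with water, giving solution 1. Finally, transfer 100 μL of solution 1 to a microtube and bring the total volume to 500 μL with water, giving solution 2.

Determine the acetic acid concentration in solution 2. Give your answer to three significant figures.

Step 1: 200 μL brought to 400 μL → factor 400/200 = 2
Step 2: 100 μL brought to 500 μL → factor 500/100 = 5
Overall dilution factor = 2 × 5 = 10
Final = 1.00 mM / 10 = 0.100 mM

0.100 mM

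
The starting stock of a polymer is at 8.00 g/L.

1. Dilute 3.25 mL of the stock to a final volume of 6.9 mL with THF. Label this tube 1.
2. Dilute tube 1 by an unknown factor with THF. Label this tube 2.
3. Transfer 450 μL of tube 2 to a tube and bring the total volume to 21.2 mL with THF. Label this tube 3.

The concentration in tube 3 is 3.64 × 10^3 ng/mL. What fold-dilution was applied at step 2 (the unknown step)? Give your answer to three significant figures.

22.0-fold

Step 1: 3.25 mL brought to 6.9 mL → factor 6.9/3.25 = 2.1231
Step 2: unknown factor x
Step 3: 450 μL brought to 21.2 mL → factor 21200/450 = 47.111
Product of known-step factors = 100.02
Overall factor = 8.00 g/L / (3.64 × 10^3 ng/mL) = 2197.8
x = 2197.8 / 100.02 = 22.0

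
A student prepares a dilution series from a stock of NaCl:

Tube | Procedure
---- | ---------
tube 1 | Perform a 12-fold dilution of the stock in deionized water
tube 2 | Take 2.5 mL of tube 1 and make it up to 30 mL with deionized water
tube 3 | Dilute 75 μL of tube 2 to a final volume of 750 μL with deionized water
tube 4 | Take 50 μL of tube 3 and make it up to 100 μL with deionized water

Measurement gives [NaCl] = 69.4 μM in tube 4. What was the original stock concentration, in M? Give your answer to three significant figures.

Step 1: 12-fold → factor 12
Step 2: 2.5 mL brought to 30 mL → factor 30/2.5 = 12
Step 3: 75 μL brought to 750 μL → factor 750/75 = 10
Step 4: 50 μL brought to 100 μL → factor 100/50 = 2
Overall dilution factor = 12 × 12 × 10 × 2 = 2880
Stock = 69.4 μM × 2880 = 1.999 × 10^5 μM = 0.200 M

0.200 M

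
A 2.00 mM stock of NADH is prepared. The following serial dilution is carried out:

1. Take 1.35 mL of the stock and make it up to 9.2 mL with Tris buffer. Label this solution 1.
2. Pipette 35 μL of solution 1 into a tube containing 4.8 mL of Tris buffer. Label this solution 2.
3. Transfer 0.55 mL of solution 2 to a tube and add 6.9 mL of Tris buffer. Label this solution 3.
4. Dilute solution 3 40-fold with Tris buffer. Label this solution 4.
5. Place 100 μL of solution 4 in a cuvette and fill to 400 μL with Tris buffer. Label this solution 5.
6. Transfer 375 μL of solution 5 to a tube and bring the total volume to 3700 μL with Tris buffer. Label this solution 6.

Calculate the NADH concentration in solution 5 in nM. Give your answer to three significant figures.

0.980 nM

Step 1: 1.35 mL brought to 9.2 mL → factor 9.2/1.35 = 6.8148
Step 2: 35 μL + 4.8 mL = 4835 μL total → factor 4835/35 = 138.14
Step 3: 0.55 mL + 6.9 mL = 7.45 mL total → factor 7.45/0.55 = 13.545
Step 4: 40-fold → factor 40
Step 5: 100 μL brought to 400 μL → factor 400/100 = 4
Dilution factor through solution 5 = 6.8148 × 138.14 × 13.545 × 40 × 4 = 2.0403 × 10^6
[solution 5] = 2.00 mM / 2.0403 × 10^6 = 9.802 × 10^-7 mM = 0.980 nM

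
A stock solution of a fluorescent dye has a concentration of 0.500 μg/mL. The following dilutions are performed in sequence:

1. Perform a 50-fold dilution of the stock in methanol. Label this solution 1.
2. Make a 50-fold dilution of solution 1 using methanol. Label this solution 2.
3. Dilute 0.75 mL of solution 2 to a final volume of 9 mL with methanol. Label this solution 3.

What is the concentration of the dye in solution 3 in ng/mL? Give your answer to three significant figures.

0.0167 ng/mL

Step 1: 50-fold → factor 50
Step 2: 50-fold → factor 50
Step 3: 0.75 mL brought to 9 mL → factor 9/0.75 = 12
Overall dilution factor = 50 × 50 × 12 = 30000
Final = 0.500 μg/mL / 30000 = 1.667 × 10^-5 μg/mL = 0.0167 ng/mL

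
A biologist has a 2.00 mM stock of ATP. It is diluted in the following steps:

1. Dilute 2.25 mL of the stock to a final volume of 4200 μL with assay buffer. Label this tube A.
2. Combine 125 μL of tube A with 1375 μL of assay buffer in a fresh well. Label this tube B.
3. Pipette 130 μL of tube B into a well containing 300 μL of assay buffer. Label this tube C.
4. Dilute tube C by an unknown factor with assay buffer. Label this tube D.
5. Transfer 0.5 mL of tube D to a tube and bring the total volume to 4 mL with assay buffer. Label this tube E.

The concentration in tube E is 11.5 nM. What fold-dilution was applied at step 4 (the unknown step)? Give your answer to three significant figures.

Step 1: 2.25 mL brought to 4200 μL → factor 4.2/2.25 = 1.8667
Step 2: 125 μL + 1375 μL = 1500 μL total → factor 1500/125 = 12
Step 3: 130 μL + 300 μL = 430 μL total → factor 430/130 = 3.3077
Step 4: unknown factor x
Step 5: 0.5 mL brought to 4 mL → factor 4/0.5 = 8
Product of known-step factors = 592.74
Overall factor = 2.00 mM / (11.5 nM) = 1.7391 × 10^5
x = 1.7391 × 10^5 / 592.74 = 293

293-fold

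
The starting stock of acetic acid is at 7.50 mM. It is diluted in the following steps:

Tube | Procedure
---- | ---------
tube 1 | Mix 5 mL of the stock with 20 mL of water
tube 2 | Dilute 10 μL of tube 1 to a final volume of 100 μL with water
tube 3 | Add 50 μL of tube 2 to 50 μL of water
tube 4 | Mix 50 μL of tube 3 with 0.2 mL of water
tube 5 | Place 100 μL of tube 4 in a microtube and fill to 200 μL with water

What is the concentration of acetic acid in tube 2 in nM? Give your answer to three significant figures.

Step 1: 5 mL + 20 mL = 25 mL total → factor 25/5 = 5
Step 2: 10 μL brought to 100 μL → factor 100/10 = 10
Dilution factor through tube 2 = 5 × 10 = 50
[tube 2] = 7.50 mM / 50 = 0.1500 mM = 1.50 × 10^5 nM

1.50 × 10^5 nM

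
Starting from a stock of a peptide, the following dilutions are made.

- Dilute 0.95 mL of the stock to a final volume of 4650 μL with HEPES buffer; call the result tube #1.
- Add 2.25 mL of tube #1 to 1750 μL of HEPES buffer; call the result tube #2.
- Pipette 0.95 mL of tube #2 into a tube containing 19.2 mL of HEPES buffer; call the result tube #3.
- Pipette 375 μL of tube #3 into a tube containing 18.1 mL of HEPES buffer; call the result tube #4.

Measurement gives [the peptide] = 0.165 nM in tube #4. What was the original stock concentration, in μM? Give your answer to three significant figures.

1.50 μM

Step 1: 0.95 mL brought to 4650 μL → factor 4.65/0.95 = 4.8947
Step 2: 2.25 mL + 1750 μL = 4 mL total → factor 4/2.25 = 1.7778
Step 3: 0.95 mL + 19.2 mL = 20.15 mL total → factor 20.15/0.95 = 21.211
Step 4: 375 μL + 18.1 mL = 18475 μL total → factor 18475/375 = 49.267
Overall dilution factor = 4.8947 × 1.7778 × 21.211 × 49.267 = 9093.1
Stock = 0.165 nM × 9093.1 = 1500 nM = 1.50 μM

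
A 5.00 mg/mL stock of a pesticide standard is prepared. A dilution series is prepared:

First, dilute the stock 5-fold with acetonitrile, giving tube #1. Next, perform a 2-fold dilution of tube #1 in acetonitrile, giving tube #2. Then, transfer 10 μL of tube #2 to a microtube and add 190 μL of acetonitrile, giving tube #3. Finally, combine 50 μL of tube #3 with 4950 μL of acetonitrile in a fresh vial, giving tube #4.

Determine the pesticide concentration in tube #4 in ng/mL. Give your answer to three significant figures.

250 ng/mL

Step 1: 5-fold → factor 5
Step 2: 2-fold → factor 2
Step 3: 10 μL + 190 μL = 200 μL total → factor 200/10 = 20
Step 4: 50 μL + 4950 μL = 5000 μL total → factor 5000/50 = 100
Overall dilution factor = 5 × 2 × 20 × 100 = 20000
Final = 5.00 mg/mL / 20000 = 0.0002500 mg/mL = 250 ng/mL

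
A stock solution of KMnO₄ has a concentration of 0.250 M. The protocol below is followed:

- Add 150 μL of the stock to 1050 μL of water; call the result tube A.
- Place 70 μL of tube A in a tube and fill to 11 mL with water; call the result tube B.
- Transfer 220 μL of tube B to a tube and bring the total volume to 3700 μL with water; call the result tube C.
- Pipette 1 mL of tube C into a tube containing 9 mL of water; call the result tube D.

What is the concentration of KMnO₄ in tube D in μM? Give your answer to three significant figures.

Step 1: 150 μL + 1050 μL = 1200 μL total → factor 1200/150 = 8
Step 2: 70 μL brought to 11 mL → factor 11000/70 = 157.14
Step 3: 220 μL brought to 3700 μL → factor 3700/220 = 16.818
Step 4: 1 mL + 9 mL = 10 mL total → factor 10/1 = 10
Overall dilution factor = 8 × 157.14 × 16.818 × 10 = 2.1143 × 10^5
Final = 0.250 M / 2.1143 × 10^5 = 1.182 × 10^-6 M = 1.18 μM

1.18 μM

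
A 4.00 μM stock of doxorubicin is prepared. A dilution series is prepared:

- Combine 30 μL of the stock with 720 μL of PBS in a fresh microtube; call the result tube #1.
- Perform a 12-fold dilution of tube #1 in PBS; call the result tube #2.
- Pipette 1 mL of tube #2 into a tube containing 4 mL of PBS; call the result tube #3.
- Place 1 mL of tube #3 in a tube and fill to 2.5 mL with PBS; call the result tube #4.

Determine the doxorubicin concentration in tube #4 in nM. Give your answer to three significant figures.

Step 1: 30 μL + 720 μL = 750 μL total → factor 750/30 = 25
Step 2: 12-fold → factor 12
Step 3: 1 mL + 4 mL = 5 mL total → factor 5/1 = 5
Step 4: 1 mL brought to 2.5 mL → factor 2.5/1 = 2.5
Overall dilution factor = 25 × 12 × 5 × 2.5 = 3750
Final = 4.00 μM / 3750 = 0.001067 μM = 1.07 nM

1.07 nM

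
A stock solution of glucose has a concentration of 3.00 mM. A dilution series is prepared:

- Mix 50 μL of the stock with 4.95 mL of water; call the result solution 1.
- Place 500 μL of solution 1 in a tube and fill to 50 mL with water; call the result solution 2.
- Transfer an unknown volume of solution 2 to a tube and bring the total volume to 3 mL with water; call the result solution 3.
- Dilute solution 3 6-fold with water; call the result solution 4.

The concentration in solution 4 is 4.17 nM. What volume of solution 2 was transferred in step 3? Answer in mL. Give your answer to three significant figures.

0.250 mL

Step 1: 50 μL + 4.95 mL = 5000 μL total → factor 5000/50 = 100
Step 2: 500 μL brought to 50 mL → factor 50000/500 = 100
Step 3: v brought to 3 mL → factor = 3 mL/v
Step 4: 6-fold → factor 6
Product of known-step factors = 60000
Overall factor = 3.00 mM / (4.17 nM) = 7.1942 × 10^5
Step-3 factor = 7.1942 × 10^5 / 60000 = 11.99
v = 3 mL / 11.99 = 0.250 mL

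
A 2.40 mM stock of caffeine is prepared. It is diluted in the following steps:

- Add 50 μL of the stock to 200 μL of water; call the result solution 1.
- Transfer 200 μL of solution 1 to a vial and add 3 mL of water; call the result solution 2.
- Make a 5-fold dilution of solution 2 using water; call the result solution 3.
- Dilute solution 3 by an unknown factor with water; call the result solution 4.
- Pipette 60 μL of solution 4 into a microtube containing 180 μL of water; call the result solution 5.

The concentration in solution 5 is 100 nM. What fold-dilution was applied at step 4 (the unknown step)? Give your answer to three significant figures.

15.0-fold

Step 1: 50 μL + 200 μL = 250 μL total → factor 250/50 = 5
Step 2: 200 μL + 3 mL = 3200 μL total → factor 3200/200 = 16
Step 3: 5-fold → factor 5
Step 4: unknown factor x
Step 5: 60 μL + 180 μL = 240 μL total → factor 240/60 = 4
Product of known-step factors = 1600
Overall factor = 2.40 mM / (100 nM) = 24000
x = 24000 / 1600 = 15.0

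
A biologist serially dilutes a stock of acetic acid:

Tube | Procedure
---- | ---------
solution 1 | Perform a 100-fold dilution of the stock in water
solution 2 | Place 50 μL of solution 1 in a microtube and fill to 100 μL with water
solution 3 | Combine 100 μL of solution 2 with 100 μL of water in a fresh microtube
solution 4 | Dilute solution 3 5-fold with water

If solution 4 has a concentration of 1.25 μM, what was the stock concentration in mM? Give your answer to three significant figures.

Step 1: 100-fold → factor 100
Step 2: 50 μL brought to 100 μL → factor 100/50 = 2
Step 3: 100 μL + 100 μL = 200 μL total → factor 200/100 = 2
Step 4: 5-fold → factor 5
Overall dilution factor = 100 × 2 × 2 × 5 = 2000
Stock = 1.25 μM × 2000 = 2500 μM = 2.50 mM

2.50 mM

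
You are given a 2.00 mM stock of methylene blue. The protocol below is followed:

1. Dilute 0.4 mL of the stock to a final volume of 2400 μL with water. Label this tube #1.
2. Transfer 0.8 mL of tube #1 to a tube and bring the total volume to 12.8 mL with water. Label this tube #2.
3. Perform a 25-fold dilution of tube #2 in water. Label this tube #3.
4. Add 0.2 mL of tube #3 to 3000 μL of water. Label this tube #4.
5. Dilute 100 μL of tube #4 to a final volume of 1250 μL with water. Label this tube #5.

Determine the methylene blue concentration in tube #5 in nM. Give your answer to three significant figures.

4.17 nM

Step 1: 0.4 mL brought to 2400 μL → factor 2.4/0.4 = 6
Step 2: 0.8 mL brought to 12.8 mL → factor 12.8/0.8 = 16
Step 3: 25-fold → factor 25
Step 4: 0.2 mL + 3000 μL = 3.2 mL total → factor 3.2/0.2 = 16
Step 5: 100 μL brought to 1250 μL → factor 1250/100 = 12.5
Overall dilution factor = 6 × 16 × 25 × 16 × 12.5 = 4.8 × 10^5
Final = 2.00 mM / 4.8 × 10^5 = 4.167 × 10^-6 mM = 4.17 nM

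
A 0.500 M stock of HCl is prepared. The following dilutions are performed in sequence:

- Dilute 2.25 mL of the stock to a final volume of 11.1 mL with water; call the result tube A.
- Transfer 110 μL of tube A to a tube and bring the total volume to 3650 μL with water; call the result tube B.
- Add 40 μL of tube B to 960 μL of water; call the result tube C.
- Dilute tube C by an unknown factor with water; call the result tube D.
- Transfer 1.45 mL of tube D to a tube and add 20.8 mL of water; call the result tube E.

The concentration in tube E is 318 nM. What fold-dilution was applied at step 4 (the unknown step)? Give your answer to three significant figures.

25.0-fold

Step 1: 2.25 mL brought to 11.1 mL → factor 11.1/2.25 = 4.9333
Step 2: 110 μL brought to 3650 μL → factor 3650/110 = 33.182
Step 3: 40 μL + 960 μL = 1000 μL total → factor 1000/40 = 25
Step 4: unknown factor x
Step 5: 1.45 mL + 20.8 mL = 22.25 mL total → factor 22.25/1.45 = 15.345
Product of known-step factors = 62798
Overall factor = 0.500 M / (318 nM) = 1.5723 × 10^6
x = 1.5723 × 10^6 / 62798 = 25.0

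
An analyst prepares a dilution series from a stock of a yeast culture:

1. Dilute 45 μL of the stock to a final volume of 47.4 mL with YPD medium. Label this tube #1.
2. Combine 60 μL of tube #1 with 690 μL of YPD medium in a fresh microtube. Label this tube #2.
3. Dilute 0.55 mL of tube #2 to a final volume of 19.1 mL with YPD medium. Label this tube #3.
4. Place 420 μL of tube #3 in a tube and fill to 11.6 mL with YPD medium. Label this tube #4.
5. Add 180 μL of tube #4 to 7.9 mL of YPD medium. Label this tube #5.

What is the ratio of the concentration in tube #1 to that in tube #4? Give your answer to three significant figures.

Step 1: 45 μL brought to 47.4 mL → factor 47400/45 = 1053.3
Step 2: 60 μL + 690 μL = 750 μL total → factor 750/60 = 12.5
Step 3: 0.55 mL brought to 19.1 mL → factor 19.1/0.55 = 34.727
Step 4: 420 μL brought to 11.6 mL → factor 11600/420 = 27.619
Dilution factor to tube #1 = 1053.3; to tube #4 = 1.2629 × 10^7
[tube #1]/[tube #4] = (factor to tube #4)/(factor to tube #1) = 1.2629 × 10^7/1053.3 = 1.20 × 10^4

1.20 × 10^4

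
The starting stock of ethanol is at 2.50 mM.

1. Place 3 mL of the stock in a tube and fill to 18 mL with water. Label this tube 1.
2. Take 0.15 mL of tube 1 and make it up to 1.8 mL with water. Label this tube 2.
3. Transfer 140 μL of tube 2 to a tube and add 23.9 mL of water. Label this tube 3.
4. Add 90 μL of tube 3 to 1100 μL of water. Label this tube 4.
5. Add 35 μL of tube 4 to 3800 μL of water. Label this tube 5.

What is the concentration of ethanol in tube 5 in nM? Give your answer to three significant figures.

0.140 nM

Step 1: 3 mL brought to 18 mL → factor 18/3 = 6
Step 2: 0.15 mL brought to 1.8 mL → factor 1.8/0.15 = 12
Step 3: 140 μL + 23.9 mL = 24040 μL total → factor 24040/140 = 171.71
Step 4: 90 μL + 1100 μL = 1190 μL total → factor 1190/90 = 13.222
Step 5: 35 μL + 3800 μL = 3835 μL total → factor 3835/35 = 109.57
Overall dilution factor = 6 × 12 × 171.71 × 13.222 × 109.57 = 1.7912 × 10^7
Final = 2.50 mM / 1.7912 × 10^7 = 1.396 × 10^-7 mM = 0.140 nM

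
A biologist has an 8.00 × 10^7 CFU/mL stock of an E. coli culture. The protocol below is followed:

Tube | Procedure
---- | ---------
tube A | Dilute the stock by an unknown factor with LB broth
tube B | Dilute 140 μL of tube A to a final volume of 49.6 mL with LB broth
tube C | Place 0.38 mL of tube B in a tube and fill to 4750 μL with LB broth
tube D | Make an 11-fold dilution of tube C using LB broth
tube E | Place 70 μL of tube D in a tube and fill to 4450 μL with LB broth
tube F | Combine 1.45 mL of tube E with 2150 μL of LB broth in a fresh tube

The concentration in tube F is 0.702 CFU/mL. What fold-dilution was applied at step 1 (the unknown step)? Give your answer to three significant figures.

14.8-fold

Step 1: unknown factor x
Step 2: 140 μL brought to 49.6 mL → factor 49600/140 = 354.29
Step 3: 0.38 mL brought to 4750 μL → factor 4.75/0.38 = 12.5
Step 4: 11-fold → factor 11
Step 5: 70 μL brought to 4450 μL → factor 4450/70 = 63.571
Step 6: 1.45 mL + 2150 μL = 3.6 mL total → factor 3.6/1.45 = 2.4828
Product of known-step factors = 7.6887 × 10^6
Overall factor = 8.00 × 10^7 CFU/mL / (0.702 CFU/mL) = 1.1396 × 10^8
x = 1.1396 × 10^8 / 7.6887 × 10^6 = 14.8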